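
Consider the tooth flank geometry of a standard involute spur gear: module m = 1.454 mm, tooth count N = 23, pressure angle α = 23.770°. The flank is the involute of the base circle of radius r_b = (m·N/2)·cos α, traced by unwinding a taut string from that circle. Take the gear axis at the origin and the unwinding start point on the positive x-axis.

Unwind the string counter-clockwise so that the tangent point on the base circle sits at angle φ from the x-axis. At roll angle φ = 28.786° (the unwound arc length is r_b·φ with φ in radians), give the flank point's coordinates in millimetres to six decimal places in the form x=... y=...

pitch radius r_p = m·N/2 = 1.454·23/2 = 16.721000
base radius r_b = r_p·cos α = 16.721000·cos 23.770° = 15.302572
roll angle φ = 28.786° = 0.50241048 rad
x = r_b·(cos φ + φ·sin φ) = 15.302572·(0.87642437 + 0.50241048·0.48153954) = 17.113706
y = r_b·(sin φ − φ·cos φ) = 15.302572·(0.48153954 − 0.50241048·0.87642437) = 0.630692

x=17.113706 y=0.630692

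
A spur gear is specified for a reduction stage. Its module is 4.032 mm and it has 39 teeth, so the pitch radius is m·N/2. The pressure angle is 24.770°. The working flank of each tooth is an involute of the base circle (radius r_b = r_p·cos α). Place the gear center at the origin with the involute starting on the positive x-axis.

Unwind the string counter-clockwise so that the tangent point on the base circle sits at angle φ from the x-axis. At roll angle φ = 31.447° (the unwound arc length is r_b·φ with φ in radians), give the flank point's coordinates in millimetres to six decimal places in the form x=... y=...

pitch radius r_p = m·N/2 = 4.032·39/2 = 78.624000
base radius r_b = r_p·cos α = 78.624000·cos 24.770° = 71.390354
roll angle φ = 31.447° = 0.54885369 rad
x = r_b·(cos φ + φ·sin φ) = 71.390354·(0.85312312 + 0.54885369·0.52170963) = 81.346837
y = r_b·(sin φ − φ·cos φ) = 71.390354·(0.52170963 − 0.54885369·0.85312312) = 3.817232

x=81.346837 y=3.817232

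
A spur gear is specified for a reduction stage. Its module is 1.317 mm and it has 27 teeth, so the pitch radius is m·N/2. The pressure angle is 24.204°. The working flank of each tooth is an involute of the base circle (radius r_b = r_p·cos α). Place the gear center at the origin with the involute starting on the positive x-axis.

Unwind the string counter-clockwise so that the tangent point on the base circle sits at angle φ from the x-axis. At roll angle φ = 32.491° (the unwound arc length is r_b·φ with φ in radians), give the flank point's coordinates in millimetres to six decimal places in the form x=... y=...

x=18.618034 y=0.954394

pitch radius r_p = m·N/2 = 1.317·27/2 = 17.779500
base radius r_b = r_p·cos α = 17.779500·cos 24.204° = 16.216531
roll angle φ = 32.491° = 0.56707493 rad
x = r_b·(cos φ + φ·sin φ) = 16.216531·(0.84347583 + 0.56707493·0.53716712) = 18.618034
y = r_b·(sin φ − φ·cos φ) = 16.216531·(0.53716712 − 0.56707493·0.84347583) = 0.954394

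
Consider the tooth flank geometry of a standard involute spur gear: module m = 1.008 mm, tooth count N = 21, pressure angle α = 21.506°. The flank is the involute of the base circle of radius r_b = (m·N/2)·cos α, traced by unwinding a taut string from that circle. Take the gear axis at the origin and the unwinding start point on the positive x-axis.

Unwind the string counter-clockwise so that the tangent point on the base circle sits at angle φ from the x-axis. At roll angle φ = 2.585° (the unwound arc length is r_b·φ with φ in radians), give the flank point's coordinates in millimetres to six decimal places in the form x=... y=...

x=9.857150 y=0.000301

pitch radius r_p = m·N/2 = 1.008·21/2 = 10.584000
base radius r_b = r_p·cos α = 10.584000·cos 21.506° = 9.847133
roll angle φ = 2.585° = 0.04511676 rad
x = r_b·(cos φ + φ·sin φ) = 9.847133·(0.99898241 + 0.04511676·0.04510146) = 9.857150
y = r_b·(sin φ − φ·cos φ) = 9.847133·(0.04510146 − 0.04511676·0.99898241) = 0.000301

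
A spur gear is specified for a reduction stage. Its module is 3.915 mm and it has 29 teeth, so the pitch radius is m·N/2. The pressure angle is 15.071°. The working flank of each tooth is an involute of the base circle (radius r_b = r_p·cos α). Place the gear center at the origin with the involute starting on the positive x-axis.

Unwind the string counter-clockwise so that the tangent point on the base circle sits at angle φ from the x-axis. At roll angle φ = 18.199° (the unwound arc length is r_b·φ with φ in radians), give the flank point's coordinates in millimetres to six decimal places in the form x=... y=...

pitch radius r_p = m·N/2 = 3.915·29/2 = 56.767500
base radius r_b = r_p·cos α = 56.767500·cos 15.071° = 54.814946
roll angle φ = 18.199° = 0.31763247 rad
x = r_b·(cos φ + φ·sin φ) = 54.814946·(0.94997750 + 0.31763247·0.31231834) = 57.510742
y = r_b·(sin φ − φ·cos φ) = 54.814946·(0.31231834 − 0.31763247·0.94997750) = 0.579648

x=57.510742 y=0.579648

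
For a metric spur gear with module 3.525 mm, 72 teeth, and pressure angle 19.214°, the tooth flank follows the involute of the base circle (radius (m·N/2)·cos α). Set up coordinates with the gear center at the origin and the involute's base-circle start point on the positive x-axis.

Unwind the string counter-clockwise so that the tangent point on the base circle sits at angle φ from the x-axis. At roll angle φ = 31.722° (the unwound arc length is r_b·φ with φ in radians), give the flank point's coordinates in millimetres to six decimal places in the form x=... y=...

x=136.813545 y=6.573413

pitch radius r_p = m·N/2 = 3.525·72/2 = 126.900000
base radius r_b = r_p·cos α = 126.900000·cos 19.214° = 119.831160
roll angle φ = 31.722° = 0.55365335 rad
x = r_b·(cos φ + φ·sin φ) = 119.831160·(0.85060928 + 0.55365335·0.52579830) = 136.813545
y = r_b·(sin φ − φ·cos φ) = 119.831160·(0.52579830 − 0.55365335·0.85060928) = 6.573413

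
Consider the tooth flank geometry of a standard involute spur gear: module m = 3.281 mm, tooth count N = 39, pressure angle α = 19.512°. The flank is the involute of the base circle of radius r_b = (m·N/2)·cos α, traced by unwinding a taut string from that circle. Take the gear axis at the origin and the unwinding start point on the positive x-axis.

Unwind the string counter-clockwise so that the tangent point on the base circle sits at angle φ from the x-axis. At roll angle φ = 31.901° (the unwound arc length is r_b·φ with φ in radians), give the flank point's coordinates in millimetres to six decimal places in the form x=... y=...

pitch radius r_p = m·N/2 = 3.281·39/2 = 63.979500
base radius r_b = r_p·cos α = 63.979500·cos 19.512° = 60.305257
roll angle φ = 31.901° = 0.55677748 rad
x = r_b·(cos φ + φ·sin φ) = 60.305257·(0.84896246 + 0.55677748·0.52845315) = 68.940565
y = r_b·(sin φ − φ·cos φ) = 60.305257·(0.52845315 − 0.55677748·0.84896246) = 3.363222

x=68.940565 y=3.363222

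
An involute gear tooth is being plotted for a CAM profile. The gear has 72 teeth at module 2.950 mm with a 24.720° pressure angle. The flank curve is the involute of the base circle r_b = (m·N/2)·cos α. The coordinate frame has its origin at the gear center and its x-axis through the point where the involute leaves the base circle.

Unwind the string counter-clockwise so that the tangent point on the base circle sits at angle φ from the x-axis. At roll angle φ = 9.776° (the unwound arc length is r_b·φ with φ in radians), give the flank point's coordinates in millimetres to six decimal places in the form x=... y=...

x=97.862074 y=0.159262

pitch radius r_p = m·N/2 = 2.950·72/2 = 106.200000
base radius r_b = r_p·cos α = 106.200000·cos 24.720° = 96.468072
roll angle φ = 9.776° = 0.17062339 rad
x = r_b·(cos φ + φ·sin φ) = 96.468072·(0.98547911 + 0.17062339·0.16979672) = 97.862074
y = r_b·(sin φ − φ·cos φ) = 96.468072·(0.16979672 − 0.17062339·0.98547911) = 0.159262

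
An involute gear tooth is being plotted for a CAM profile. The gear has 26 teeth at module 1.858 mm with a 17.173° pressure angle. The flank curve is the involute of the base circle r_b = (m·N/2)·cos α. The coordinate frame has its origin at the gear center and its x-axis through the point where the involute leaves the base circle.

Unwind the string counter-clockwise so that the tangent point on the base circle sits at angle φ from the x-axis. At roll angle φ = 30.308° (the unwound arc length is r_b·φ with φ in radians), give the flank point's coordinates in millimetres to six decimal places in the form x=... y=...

x=26.083442 y=1.107041

pitch radius r_p = m·N/2 = 1.858·26/2 = 24.154000
base radius r_b = r_p·cos α = 24.154000·cos 17.173° = 23.077157
roll angle φ = 30.308° = 0.52897439 rad
x = r_b·(cos φ + φ·sin φ) = 23.077157·(0.86332510 + 0.52897439·0.50464817) = 26.083442
y = r_b·(sin φ − φ·cos φ) = 23.077157·(0.50464817 − 0.52897439·0.86332510) = 1.107041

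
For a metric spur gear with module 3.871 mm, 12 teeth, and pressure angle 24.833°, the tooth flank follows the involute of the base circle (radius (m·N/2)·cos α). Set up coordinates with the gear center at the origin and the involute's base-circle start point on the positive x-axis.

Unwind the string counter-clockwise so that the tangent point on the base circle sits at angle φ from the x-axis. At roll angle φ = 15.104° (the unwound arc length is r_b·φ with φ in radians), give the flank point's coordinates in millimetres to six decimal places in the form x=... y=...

pitch radius r_p = m·N/2 = 3.871·12/2 = 23.226000
base radius r_b = r_p·cos α = 23.226000·cos 24.833° = 21.078425
roll angle φ = 15.104° = 0.26361453 rad
x = r_b·(cos φ + φ·sin φ) = 21.078425·(0.96545444 + 0.26361453·0.26057191) = 21.798148
y = r_b·(sin φ − φ·cos φ) = 21.078425·(0.26057191 − 0.26361453·0.96545444) = 0.127821

x=21.798148 y=0.127821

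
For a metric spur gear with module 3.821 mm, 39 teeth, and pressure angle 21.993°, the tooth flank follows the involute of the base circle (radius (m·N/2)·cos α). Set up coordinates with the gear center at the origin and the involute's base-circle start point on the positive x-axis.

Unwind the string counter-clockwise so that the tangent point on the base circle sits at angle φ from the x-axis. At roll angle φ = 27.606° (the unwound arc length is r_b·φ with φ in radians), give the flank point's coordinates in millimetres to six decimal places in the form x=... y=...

x=76.647169 y=2.516544

pitch radius r_p = m·N/2 = 3.821·39/2 = 74.509500
base radius r_b = r_p·cos α = 74.509500·cos 21.993° = 69.087415
roll angle φ = 27.606° = 0.48181559 rad
x = r_b·(cos φ + φ·sin φ) = 69.087415·(0.88615506 + 0.48181559·0.46338884) = 76.647169
y = r_b·(sin φ − φ·cos φ) = 69.087415·(0.46338884 − 0.48181559·0.88615506) = 2.516544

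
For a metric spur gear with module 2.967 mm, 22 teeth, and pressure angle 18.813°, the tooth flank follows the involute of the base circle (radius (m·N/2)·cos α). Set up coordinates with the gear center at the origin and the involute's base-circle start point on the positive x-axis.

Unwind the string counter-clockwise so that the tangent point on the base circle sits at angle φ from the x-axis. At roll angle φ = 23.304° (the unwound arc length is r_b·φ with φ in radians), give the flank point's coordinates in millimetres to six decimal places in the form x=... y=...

pitch radius r_p = m·N/2 = 2.967·22/2 = 32.637000
base radius r_b = r_p·cos α = 32.637000·cos 18.813° = 30.893405
roll angle φ = 23.304° = 0.40673153 rad
x = r_b·(cos φ + φ·sin φ) = 30.893405·(0.91841876 + 0.40673153·0.39560962) = 33.344045
y = r_b·(sin φ − φ·cos φ) = 30.893405·(0.39560962 − 0.40673153·0.91841876) = 0.681501

x=33.344045 y=0.681501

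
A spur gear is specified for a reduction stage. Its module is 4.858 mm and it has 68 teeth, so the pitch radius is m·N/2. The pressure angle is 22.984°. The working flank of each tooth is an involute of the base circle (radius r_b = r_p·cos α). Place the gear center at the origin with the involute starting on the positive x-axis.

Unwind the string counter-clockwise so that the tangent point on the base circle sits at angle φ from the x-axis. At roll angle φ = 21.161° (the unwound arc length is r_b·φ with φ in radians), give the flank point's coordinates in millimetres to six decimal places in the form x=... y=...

pitch radius r_p = m·N/2 = 4.858·68/2 = 165.172000
base radius r_b = r_p·cos α = 165.172000·cos 22.984° = 152.059644
roll angle φ = 21.161° = 0.36932912 rad
x = r_b·(cos φ + φ·sin φ) = 152.059644·(0.93256974 + 0.36932912·0.36098987) = 162.079433
y = r_b·(sin φ − φ·cos φ) = 152.059644·(0.36098987 − 0.36932912·0.93256974) = 2.518824

x=162.079433 y=2.518824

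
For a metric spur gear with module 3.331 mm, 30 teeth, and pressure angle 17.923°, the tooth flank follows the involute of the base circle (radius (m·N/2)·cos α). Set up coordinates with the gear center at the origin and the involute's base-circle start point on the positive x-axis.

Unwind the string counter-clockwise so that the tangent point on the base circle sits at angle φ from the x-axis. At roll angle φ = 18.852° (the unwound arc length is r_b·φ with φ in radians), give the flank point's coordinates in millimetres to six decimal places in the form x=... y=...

pitch radius r_p = m·N/2 = 3.331·30/2 = 49.965000
base radius r_b = r_p·cos α = 49.965000·cos 17.923° = 47.540246
roll angle φ = 18.852° = 0.32902947 rad
x = r_b·(cos φ + φ·sin φ) = 47.540246·(0.94635639 + 0.32902947·0.32312471) = 50.044378
y = r_b·(sin φ − φ·cos φ) = 47.540246·(0.32312471 − 0.32902947·0.94635639) = 0.558387

x=50.044378 y=0.558387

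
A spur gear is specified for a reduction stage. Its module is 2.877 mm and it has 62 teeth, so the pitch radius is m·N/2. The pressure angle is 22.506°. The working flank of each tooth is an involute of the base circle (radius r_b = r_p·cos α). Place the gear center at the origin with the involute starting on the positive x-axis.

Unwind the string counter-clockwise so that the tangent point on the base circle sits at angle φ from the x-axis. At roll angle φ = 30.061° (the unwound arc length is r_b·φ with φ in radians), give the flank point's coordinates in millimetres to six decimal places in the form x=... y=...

pitch radius r_p = m·N/2 = 2.877·62/2 = 89.187000
base radius r_b = r_p·cos α = 89.187000·cos 22.506° = 82.394469
roll angle φ = 30.061° = 0.52466343 rad
x = r_b·(cos φ + φ·sin φ) = 82.394469·(0.86549259 + 0.52466343·0.50092173) = 92.966331
y = r_b·(sin φ − φ·cos φ) = 82.394469·(0.50092173 − 0.52466343·0.86549259) = 3.858486

x=92.966331 y=3.858486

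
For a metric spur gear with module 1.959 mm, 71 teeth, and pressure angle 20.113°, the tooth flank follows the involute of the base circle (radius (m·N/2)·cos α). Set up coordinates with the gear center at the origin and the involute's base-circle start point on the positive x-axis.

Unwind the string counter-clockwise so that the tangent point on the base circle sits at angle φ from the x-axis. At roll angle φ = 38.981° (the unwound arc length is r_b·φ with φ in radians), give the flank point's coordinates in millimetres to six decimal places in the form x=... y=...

pitch radius r_p = m·N/2 = 1.959·71/2 = 69.544500
base radius r_b = r_p·cos α = 69.544500·cos 20.113° = 65.303416
roll angle φ = 38.981° = 0.68034680 rad
x = r_b·(cos φ + φ·sin φ) = 65.303416·(0.77735461 + 0.68034680·0.62906265) = 78.712517
y = r_b·(sin φ − φ·cos φ) = 65.303416·(0.62906265 − 0.68034680·0.77735461) = 6.542875

x=78.712517 y=6.542875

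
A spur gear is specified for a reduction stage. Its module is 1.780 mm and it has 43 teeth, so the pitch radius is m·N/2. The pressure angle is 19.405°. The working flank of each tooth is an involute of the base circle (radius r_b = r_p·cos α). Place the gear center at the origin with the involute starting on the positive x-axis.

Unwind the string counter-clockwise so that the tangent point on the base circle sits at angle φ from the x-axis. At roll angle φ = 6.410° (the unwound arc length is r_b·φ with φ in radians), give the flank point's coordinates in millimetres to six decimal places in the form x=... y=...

pitch radius r_p = m·N/2 = 1.780·43/2 = 38.270000
base radius r_b = r_p·cos α = 38.270000·cos 19.405° = 36.096022
roll angle φ = 6.410° = 0.11187561 rad
x = r_b·(cos φ + φ·sin φ) = 36.096022·(0.99374845 + 0.11187561·0.11164238) = 36.321207
y = r_b·(sin φ − φ·cos φ) = 36.096022·(0.11164238 − 0.11187561·0.99374845) = 0.016827

x=36.321207 y=0.016827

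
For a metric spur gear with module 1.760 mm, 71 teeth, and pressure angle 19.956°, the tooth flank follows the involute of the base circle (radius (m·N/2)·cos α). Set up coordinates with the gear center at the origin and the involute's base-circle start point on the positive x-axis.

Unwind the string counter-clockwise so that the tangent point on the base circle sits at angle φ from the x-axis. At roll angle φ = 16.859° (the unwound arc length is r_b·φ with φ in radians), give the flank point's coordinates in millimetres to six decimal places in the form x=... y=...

x=61.215979 y=0.494413

pitch radius r_p = m·N/2 = 1.760·71/2 = 62.480000
base radius r_b = r_p·cos α = 62.480000·cos 19.956° = 58.728388
roll angle φ = 16.859° = 0.29424506 rad
x = r_b·(cos φ + φ·sin φ) = 58.728388·(0.95702136 + 0.29424506·0.29001744) = 61.215979
y = r_b·(sin φ − φ·cos φ) = 58.728388·(0.29001744 − 0.29424506·0.95702136) = 0.494413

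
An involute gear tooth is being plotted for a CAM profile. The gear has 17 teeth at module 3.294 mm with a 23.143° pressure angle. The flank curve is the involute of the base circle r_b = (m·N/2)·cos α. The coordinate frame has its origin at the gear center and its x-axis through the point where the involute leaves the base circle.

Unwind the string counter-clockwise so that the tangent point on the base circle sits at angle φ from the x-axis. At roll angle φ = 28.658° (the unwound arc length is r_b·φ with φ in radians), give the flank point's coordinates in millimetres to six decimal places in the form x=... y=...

x=28.767690 y=1.047252

pitch radius r_p = m·N/2 = 3.294·17/2 = 27.999000
base radius r_b = r_p·cos α = 27.999000·cos 23.143° = 25.745831
roll angle φ = 28.658° = 0.50017646 rad
x = r_b·(cos φ + φ·sin φ) = 25.745831·(0.87749795 + 0.50017646·0.47958039) = 28.767690
y = r_b·(sin φ − φ·cos φ) = 25.745831·(0.47958039 − 0.50017646·0.87749795) = 1.047252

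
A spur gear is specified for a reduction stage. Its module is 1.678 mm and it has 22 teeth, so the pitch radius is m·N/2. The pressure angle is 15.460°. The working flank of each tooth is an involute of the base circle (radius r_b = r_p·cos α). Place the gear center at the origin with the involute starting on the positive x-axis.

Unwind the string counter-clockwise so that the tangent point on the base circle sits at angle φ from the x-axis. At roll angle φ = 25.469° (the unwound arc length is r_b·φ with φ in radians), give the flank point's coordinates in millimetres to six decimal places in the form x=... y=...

x=19.461884 y=0.510646

pitch radius r_p = m·N/2 = 1.678·22/2 = 18.458000
base radius r_b = r_p·cos α = 18.458000·cos 15.460° = 17.790130
roll angle φ = 25.469° = 0.44451791 rad
x = r_b·(cos φ + φ·sin φ) = 17.790130·(0.90281808 + 0.44451791·0.43002269) = 19.461884
y = r_b·(sin φ − φ·cos φ) = 17.790130·(0.43002269 − 0.44451791·0.90281808) = 0.510646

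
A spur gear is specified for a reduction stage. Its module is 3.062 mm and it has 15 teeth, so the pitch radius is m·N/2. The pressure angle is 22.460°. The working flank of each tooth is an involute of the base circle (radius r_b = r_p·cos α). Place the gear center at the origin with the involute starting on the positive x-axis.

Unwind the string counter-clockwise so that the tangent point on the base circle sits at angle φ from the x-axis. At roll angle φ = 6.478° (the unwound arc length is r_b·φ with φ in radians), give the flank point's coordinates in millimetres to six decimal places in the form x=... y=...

x=21.358239 y=0.010211

pitch radius r_p = m·N/2 = 3.062·15/2 = 22.965000
base radius r_b = r_p·cos α = 22.965000·cos 22.460° = 21.223024
roll angle φ = 6.478° = 0.11306243 rad
x = r_b·(cos φ + φ·sin φ) = 21.223024·(0.99361525 + 0.11306243·0.11282170) = 21.358239
y = r_b·(sin φ − φ·cos φ) = 21.223024·(0.11282170 − 0.11306243·0.99361525) = 0.010211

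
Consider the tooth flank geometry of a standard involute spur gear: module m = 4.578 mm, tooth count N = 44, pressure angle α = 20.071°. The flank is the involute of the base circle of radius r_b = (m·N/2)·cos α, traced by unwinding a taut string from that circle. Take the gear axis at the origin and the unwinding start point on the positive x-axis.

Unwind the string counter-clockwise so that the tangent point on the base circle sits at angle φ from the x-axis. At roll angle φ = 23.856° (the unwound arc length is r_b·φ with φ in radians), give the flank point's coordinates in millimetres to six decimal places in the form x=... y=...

pitch radius r_p = m·N/2 = 4.578·44/2 = 100.716000
base radius r_b = r_p·cos α = 100.716000·cos 20.071° = 94.599323
roll angle φ = 23.856° = 0.41636575 rad
x = r_b·(cos φ + φ·sin φ) = 94.599323·(0.91456481 + 0.41636575·0.40443937) = 102.447237
y = r_b·(sin φ − φ·cos φ) = 94.599323·(0.40443937 − 0.41636575·0.91456481) = 2.236887

x=102.447237 y=2.236887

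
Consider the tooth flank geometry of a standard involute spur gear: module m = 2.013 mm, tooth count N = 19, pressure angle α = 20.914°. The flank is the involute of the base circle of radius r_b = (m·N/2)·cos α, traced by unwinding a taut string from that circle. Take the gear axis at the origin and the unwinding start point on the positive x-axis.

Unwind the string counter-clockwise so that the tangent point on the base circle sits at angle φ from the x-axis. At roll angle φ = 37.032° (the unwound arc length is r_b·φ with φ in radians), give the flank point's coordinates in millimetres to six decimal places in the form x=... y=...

x=21.214066 y=1.541555

pitch radius r_p = m·N/2 = 2.013·19/2 = 19.123500
base radius r_b = r_p·cos α = 19.123500·cos 20.914° = 17.863592
roll angle φ = 37.032° = 0.64633033 rad
x = r_b·(cos φ + φ·sin φ) = 17.863592·(0.79829927 + 0.64633033·0.60226097) = 21.214066
y = r_b·(sin φ − φ·cos φ) = 17.863592·(0.60226097 − 0.64633033·0.79829927) = 1.541555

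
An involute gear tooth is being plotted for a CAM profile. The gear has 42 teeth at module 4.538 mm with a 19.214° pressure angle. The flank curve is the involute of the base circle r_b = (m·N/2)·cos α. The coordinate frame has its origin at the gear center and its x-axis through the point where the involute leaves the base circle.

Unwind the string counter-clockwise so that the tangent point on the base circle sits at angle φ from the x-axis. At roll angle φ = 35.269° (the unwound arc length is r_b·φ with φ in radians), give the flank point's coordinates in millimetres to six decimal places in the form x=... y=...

pitch radius r_p = m·N/2 = 4.538·42/2 = 95.298000
base radius r_b = r_p·cos α = 95.298000·cos 19.214° = 89.989519
roll angle φ = 35.269° = 0.61556017 rad
x = r_b·(cos φ + φ·sin φ) = 89.989519·(0.81645012 + 0.61556017·0.57741597) = 105.457313
y = r_b·(sin φ − φ·cos φ) = 89.989519·(0.57741597 − 0.61556017·0.81645012) = 6.734976

x=105.457313 y=6.734976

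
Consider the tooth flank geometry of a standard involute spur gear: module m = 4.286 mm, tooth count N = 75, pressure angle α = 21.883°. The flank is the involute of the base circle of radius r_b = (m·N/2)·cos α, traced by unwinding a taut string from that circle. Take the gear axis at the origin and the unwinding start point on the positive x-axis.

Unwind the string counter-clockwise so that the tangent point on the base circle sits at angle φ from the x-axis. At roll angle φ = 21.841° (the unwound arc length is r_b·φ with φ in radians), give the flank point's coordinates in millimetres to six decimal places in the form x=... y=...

x=159.589956 y=2.714007

pitch radius r_p = m·N/2 = 4.286·75/2 = 160.725000
base radius r_b = r_p·cos α = 160.725000·cos 21.883° = 149.144262
roll angle φ = 21.841° = 0.38119736 rad
x = r_b·(cos φ + φ·sin φ) = 149.144262·(0.92821984 + 0.38119736·0.37203215) = 159.589956
y = r_b·(sin φ − φ·cos φ) = 149.144262·(0.37203215 − 0.38119736·0.92821984) = 2.714007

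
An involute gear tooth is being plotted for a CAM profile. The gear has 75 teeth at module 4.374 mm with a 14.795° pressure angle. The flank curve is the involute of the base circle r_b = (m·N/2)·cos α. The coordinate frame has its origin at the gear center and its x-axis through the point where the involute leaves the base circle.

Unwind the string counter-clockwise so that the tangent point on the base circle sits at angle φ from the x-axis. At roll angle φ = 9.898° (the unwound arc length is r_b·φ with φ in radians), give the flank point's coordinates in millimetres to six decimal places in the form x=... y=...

pitch radius r_p = m·N/2 = 4.374·75/2 = 164.025000
base radius r_b = r_p·cos α = 164.025000·cos 14.795° = 158.586862
roll angle φ = 9.898° = 0.17275269 rad
x = r_b·(cos φ + φ·sin φ) = 158.586862·(0.98511533 + 0.17275269·0.17189471) = 160.935629
y = r_b·(sin φ − φ·cos φ) = 158.586862·(0.17189471 − 0.17275269·0.98511533) = 0.271721

x=160.935629 y=0.271721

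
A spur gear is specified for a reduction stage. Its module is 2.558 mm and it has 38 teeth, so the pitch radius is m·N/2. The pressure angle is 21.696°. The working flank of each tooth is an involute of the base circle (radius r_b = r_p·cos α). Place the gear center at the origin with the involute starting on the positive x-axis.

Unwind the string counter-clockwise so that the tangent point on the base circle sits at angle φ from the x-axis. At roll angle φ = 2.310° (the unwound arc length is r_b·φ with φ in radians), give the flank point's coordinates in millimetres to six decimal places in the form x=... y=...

x=45.195643 y=0.000986

pitch radius r_p = m·N/2 = 2.558·38/2 = 48.602000
base radius r_b = r_p·cos α = 48.602000·cos 21.696° = 45.158956
roll angle φ = 2.310° = 0.04031711 rad
x = r_b·(cos φ + φ·sin φ) = 45.158956·(0.99918738 + 0.04031711·0.04030618) = 45.195643
y = r_b·(sin φ − φ·cos φ) = 45.158956·(0.04030618 − 0.04031711·0.99918738) = 0.000986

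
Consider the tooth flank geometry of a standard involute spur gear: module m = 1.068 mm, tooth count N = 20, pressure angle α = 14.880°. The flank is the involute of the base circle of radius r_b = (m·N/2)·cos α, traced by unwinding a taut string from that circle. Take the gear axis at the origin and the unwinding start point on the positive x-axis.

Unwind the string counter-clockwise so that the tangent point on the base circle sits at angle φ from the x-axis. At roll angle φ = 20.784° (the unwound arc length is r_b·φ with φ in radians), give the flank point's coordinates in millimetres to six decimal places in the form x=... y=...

x=10.978788 y=0.162080

pitch radius r_p = m·N/2 = 1.068·20/2 = 10.680000
base radius r_b = r_p·cos α = 10.680000·cos 14.880° = 10.321854
roll angle φ = 20.784° = 0.36274923 rad
x = r_b·(cos φ + φ·sin φ) = 10.321854·(0.93492480 + 0.36274923·0.35484590) = 10.978788
y = r_b·(sin φ − φ·cos φ) = 10.321854·(0.35484590 − 0.36274923·0.93492480) = 0.162080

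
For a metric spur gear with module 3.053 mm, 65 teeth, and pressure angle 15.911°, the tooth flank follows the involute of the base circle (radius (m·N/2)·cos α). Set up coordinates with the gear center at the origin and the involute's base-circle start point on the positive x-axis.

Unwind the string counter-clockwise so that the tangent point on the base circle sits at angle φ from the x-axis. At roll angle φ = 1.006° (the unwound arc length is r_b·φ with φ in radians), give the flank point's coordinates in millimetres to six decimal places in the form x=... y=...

pitch radius r_p = m·N/2 = 3.053·65/2 = 99.222500
base radius r_b = r_p·cos α = 99.222500·cos 15.911° = 95.421157
roll angle φ = 1.006° = 0.01755801 rad
x = r_b·(cos φ + φ·sin φ) = 95.421157·(0.99984586 + 0.01755801·0.01755711) = 95.435864
y = r_b·(sin φ − φ·cos φ) = 95.421157·(0.01755711 − 0.01755801·0.99984586) = 0.000172

x=95.435864 y=0.000172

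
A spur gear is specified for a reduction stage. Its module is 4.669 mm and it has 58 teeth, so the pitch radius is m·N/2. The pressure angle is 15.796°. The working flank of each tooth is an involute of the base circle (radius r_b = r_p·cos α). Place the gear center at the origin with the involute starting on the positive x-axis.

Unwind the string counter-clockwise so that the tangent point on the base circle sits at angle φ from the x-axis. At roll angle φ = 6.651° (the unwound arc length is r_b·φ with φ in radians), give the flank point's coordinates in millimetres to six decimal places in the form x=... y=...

x=131.162711 y=0.067841

pitch radius r_p = m·N/2 = 4.669·58/2 = 135.401000
base radius r_b = r_p·cos α = 135.401000·cos 15.796° = 130.287852
roll angle φ = 6.651° = 0.11608185 rad
x = r_b·(cos φ + φ·sin φ) = 130.287852·(0.99327006 + 0.11608185·0.11582132) = 131.162711
y = r_b·(sin φ − φ·cos φ) = 130.287852·(0.11582132 − 0.11608185·0.99327006) = 0.067841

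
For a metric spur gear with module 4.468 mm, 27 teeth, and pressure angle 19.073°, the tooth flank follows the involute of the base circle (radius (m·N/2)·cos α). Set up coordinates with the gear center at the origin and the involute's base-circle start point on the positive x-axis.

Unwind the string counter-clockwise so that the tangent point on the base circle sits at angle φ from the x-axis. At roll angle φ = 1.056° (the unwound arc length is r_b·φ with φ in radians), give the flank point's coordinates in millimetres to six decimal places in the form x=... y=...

x=57.016405 y=0.000119

pitch radius r_p = m·N/2 = 4.468·27/2 = 60.318000
base radius r_b = r_p·cos α = 60.318000·cos 19.073° = 57.006723
roll angle φ = 1.056° = 0.01843068 rad
x = r_b·(cos φ + φ·sin φ) = 57.006723·(0.99983016 + 0.01843068·0.01842963) = 57.016405
y = r_b·(sin φ − φ·cos φ) = 57.006723·(0.01842963 − 0.01843068·0.99983016) = 0.000119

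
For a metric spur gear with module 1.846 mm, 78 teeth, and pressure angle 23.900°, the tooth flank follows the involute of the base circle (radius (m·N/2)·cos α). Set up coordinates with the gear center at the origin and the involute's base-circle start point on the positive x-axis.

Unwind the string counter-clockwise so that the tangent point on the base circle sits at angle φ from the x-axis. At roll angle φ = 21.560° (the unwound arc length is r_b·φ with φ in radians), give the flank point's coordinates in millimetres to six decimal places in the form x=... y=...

pitch radius r_p = m·N/2 = 1.846·78/2 = 71.994000
base radius r_b = r_p·cos α = 71.994000·cos 23.900° = 65.820799
roll angle φ = 21.560° = 0.37629299 rad
x = r_b·(cos φ + φ·sin φ) = 65.820799·(0.93003326 + 0.37629299·0.36747536) = 70.317127
y = r_b·(sin φ − φ·cos φ) = 65.820799·(0.36747536 − 0.37629299·0.93003326) = 1.152546

x=70.317127 y=1.152546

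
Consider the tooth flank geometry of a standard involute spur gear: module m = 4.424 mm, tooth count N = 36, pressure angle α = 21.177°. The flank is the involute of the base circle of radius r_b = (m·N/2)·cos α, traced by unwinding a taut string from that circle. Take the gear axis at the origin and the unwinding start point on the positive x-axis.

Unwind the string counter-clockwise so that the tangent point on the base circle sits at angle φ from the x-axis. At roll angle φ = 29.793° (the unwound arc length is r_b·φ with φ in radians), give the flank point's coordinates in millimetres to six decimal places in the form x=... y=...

x=83.624559 y=3.386781

pitch radius r_p = m·N/2 = 4.424·36/2 = 79.632000
base radius r_b = r_p·cos α = 79.632000·cos 21.177° = 74.254363
roll angle φ = 29.793° = 0.51998594 rad
x = r_b·(cos φ + φ·sin φ) = 74.254363·(0.86782616 + 0.51998594·0.49686794) = 83.624559
y = r_b·(sin φ − φ·cos φ) = 74.254363·(0.49686794 − 0.51998594·0.86782616) = 3.386781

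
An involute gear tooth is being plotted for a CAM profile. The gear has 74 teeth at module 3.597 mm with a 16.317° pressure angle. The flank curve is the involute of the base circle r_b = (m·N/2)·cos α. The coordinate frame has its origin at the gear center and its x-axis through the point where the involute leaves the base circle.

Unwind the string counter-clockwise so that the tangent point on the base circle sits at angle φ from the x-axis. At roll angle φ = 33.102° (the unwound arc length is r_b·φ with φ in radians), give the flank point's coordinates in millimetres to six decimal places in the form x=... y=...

x=147.299102 y=7.939540

pitch radius r_p = m·N/2 = 3.597·74/2 = 133.089000
base radius r_b = r_p·cos α = 133.089000·cos 16.317° = 127.728438
roll angle φ = 33.102° = 0.57773889 rad
x = r_b·(cos φ + φ·sin φ) = 127.728438·(0.83769965 + 0.57773889·0.54613120) = 147.299102
y = r_b·(sin φ − φ·cos φ) = 127.728438·(0.54613120 − 0.57773889·0.83769965) = 7.939540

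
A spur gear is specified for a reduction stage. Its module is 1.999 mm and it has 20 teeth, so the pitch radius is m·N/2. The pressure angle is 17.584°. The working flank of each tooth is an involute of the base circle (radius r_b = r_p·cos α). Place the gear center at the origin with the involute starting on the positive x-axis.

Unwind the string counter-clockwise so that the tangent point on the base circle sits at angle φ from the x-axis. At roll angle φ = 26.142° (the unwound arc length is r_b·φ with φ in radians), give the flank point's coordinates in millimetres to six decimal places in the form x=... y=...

pitch radius r_p = m·N/2 = 1.999·20/2 = 19.990000
base radius r_b = r_p·cos α = 19.990000·cos 17.584° = 19.055969
roll angle φ = 26.142° = 0.45626397 rad
x = r_b·(cos φ + φ·sin φ) = 19.055969·(0.89770484 + 0.45626397·0.44059734) = 20.937432
y = r_b·(sin φ − φ·cos φ) = 19.055969·(0.44059734 − 0.45626397·0.89770484) = 0.590868

x=20.937432 y=0.590868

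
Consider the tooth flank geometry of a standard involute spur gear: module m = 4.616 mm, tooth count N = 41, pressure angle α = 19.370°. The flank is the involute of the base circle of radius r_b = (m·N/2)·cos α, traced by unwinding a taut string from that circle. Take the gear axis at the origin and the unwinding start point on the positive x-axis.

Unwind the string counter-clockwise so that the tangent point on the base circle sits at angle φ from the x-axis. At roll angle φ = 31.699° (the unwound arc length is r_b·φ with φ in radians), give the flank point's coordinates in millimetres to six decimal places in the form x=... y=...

x=101.906369 y=4.886631

pitch radius r_p = m·N/2 = 4.616·41/2 = 94.628000
base radius r_b = r_p·cos α = 94.628000·cos 19.370° = 89.271719
roll angle φ = 31.699° = 0.55325192 rad
x = r_b·(cos φ + φ·sin φ) = 89.271719·(0.85082028 + 0.55325192·0.52545680) = 101.906369
y = r_b·(sin φ − φ·cos φ) = 89.271719·(0.52545680 − 0.55325192·0.85082028) = 4.886631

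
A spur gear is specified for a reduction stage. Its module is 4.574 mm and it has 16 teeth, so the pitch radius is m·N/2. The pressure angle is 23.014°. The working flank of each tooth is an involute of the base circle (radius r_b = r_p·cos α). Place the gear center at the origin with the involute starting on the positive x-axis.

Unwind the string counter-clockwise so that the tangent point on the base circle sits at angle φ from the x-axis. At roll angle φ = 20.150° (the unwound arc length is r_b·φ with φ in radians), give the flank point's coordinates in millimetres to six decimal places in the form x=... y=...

x=35.698433 y=0.482306

pitch radius r_p = m·N/2 = 4.574·16/2 = 36.592000
base radius r_b = r_p·cos α = 36.592000·cos 23.014° = 33.679619
roll angle φ = 20.150° = 0.35168384 rad
x = r_b·(cos φ + φ·sin φ) = 33.679619·(0.93879399 + 0.35168384·0.34447908) = 35.698433
y = r_b·(sin φ − φ·cos φ) = 33.679619·(0.34447908 − 0.35168384·0.93879399) = 0.482306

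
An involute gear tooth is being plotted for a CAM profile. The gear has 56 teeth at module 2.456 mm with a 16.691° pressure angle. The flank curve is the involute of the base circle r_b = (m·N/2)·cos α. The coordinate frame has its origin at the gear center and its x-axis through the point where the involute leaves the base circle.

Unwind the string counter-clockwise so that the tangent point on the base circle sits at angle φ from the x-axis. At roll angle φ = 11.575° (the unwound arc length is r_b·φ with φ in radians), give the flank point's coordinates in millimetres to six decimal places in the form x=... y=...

pitch radius r_p = m·N/2 = 2.456·56/2 = 68.768000
base radius r_b = r_p·cos α = 68.768000·cos 16.691° = 65.870641
roll angle φ = 11.575° = 0.20202186 rad
x = r_b·(cos φ + φ·sin φ) = 65.870641·(0.97966289 + 0.20202186·0.20065048) = 67.201140
y = r_b·(sin φ − φ·cos φ) = 65.870641·(0.20065048 − 0.20202186·0.97966289) = 0.180299

x=67.201140 y=0.180299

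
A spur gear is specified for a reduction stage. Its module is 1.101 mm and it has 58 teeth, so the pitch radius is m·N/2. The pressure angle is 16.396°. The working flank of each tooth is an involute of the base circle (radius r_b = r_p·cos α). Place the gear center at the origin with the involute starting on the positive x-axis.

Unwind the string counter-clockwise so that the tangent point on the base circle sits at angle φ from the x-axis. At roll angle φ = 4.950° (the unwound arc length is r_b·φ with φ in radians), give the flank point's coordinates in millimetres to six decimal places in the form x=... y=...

x=30.744664 y=0.006579

pitch radius r_p = m·N/2 = 1.101·58/2 = 31.929000
base radius r_b = r_p·cos α = 31.929000·cos 16.396° = 30.630565
roll angle φ = 4.950° = 0.08639380 rad
x = r_b·(cos φ + φ·sin φ) = 30.630565·(0.99627038 + 0.08639380·0.08628637) = 30.744664
y = r_b·(sin φ − φ·cos φ) = 30.630565·(0.08628637 − 0.08639380·0.99627038) = 0.006579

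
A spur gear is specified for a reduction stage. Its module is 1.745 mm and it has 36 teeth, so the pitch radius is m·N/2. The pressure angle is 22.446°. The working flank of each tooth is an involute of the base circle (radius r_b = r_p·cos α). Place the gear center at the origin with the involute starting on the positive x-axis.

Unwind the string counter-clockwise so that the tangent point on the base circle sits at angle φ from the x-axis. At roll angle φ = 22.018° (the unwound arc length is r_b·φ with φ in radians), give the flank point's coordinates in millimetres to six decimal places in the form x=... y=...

x=31.095428 y=0.541091

pitch radius r_p = m·N/2 = 1.745·36/2 = 31.410000
base radius r_b = r_p·cos α = 31.410000·cos 22.446° = 29.030372
roll angle φ = 22.018° = 0.38428659 rad
x = r_b·(cos φ + φ·sin φ) = 29.030372·(0.92706612 + 0.38428659·0.37489786) = 31.095428
y = r_b·(sin φ − φ·cos φ) = 29.030372·(0.37489786 − 0.38428659·0.92706612) = 0.541091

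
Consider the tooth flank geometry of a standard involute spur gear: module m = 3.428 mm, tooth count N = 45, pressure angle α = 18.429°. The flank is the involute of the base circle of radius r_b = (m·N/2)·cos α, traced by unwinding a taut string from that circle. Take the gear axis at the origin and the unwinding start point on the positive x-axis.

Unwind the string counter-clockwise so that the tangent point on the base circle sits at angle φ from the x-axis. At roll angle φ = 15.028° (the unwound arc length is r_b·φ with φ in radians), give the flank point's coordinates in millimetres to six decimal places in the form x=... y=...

x=75.648371 y=0.437103

pitch radius r_p = m·N/2 = 3.428·45/2 = 77.130000
base radius r_b = r_p·cos α = 77.130000·cos 18.429° = 73.174475
roll angle φ = 15.028° = 0.26228808 rad
x = r_b·(cos φ + φ·sin φ) = 73.174475·(0.96579923 + 0.26228808·0.25929105) = 75.648371
y = r_b·(sin φ − φ·cos φ) = 73.174475·(0.25929105 − 0.26228808·0.96579923) = 0.437103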